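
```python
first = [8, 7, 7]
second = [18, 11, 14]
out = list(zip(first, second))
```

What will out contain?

Step 1: zip pairs elements at same index:
  Index 0: (8, 18)
  Index 1: (7, 11)
  Index 2: (7, 14)
Therefore out = [(8, 18), (7, 11), (7, 14)].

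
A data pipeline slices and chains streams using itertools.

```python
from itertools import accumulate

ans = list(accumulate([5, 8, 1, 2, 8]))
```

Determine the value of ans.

Step 1: accumulate computes running sums:
  + 5 = 5
  + 8 = 13
  + 1 = 14
  + 2 = 16
  + 8 = 24
Therefore ans = [5, 13, 14, 16, 24].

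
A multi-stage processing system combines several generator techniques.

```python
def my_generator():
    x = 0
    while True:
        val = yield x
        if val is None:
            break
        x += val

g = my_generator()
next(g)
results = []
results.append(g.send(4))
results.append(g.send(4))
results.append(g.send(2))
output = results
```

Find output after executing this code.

Step 1: next(g) -> yield 0.
Step 2: send(4) -> x = 4, yield 4.
Step 3: send(4) -> x = 8, yield 8.
Step 4: send(2) -> x = 10, yield 10.
Therefore output = [4, 8, 10].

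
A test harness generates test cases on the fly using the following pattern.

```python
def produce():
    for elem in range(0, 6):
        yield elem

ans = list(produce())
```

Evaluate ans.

Step 1: The generator yields each value from range(0, 6).
Step 2: list() consumes all yields: [0, 1, 2, 3, 4, 5].
Therefore ans = [0, 1, 2, 3, 4, 5].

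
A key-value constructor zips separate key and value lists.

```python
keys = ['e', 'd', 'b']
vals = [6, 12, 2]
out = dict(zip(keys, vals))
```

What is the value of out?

Step 1: zip pairs keys with values:
  'e' -> 6
  'd' -> 12
  'b' -> 2
Therefore out = {'e': 6, 'd': 12, 'b': 2}.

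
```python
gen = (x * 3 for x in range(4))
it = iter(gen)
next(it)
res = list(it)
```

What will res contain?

Step 1: Generator produces [0, 3, 6, 9].
Step 2: next(it) consumes first element (0).
Step 3: list(it) collects remaining: [3, 6, 9].
Therefore res = [3, 6, 9].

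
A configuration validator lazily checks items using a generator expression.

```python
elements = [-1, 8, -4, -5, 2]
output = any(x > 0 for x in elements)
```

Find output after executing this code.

Step 1: Check x > 0 for each element in [-1, 8, -4, -5, 2]:
  -1 > 0: False
  8 > 0: True
  -4 > 0: False
  -5 > 0: False
  2 > 0: True
Step 2: any() returns True.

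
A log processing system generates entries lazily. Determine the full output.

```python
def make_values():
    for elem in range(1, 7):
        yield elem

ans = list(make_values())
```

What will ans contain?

Step 1: The generator yields each value from range(1, 7).
Step 2: list() consumes all yields: [1, 2, 3, 4, 5, 6].
Therefore ans = [1, 2, 3, 4, 5, 6].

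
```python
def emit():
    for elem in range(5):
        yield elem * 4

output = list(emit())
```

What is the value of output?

Step 1: For each elem in range(5), yield elem * 4:
  elem=0: yield 0 * 4 = 0
  elem=1: yield 1 * 4 = 4
  elem=2: yield 2 * 4 = 8
  elem=3: yield 3 * 4 = 12
  elem=4: yield 4 * 4 = 16
Therefore output = [0, 4, 8, 12, 16].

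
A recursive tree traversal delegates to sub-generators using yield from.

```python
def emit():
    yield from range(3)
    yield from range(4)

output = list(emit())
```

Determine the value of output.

Step 1: Trace yields in order:
  yield 0
  yield 1
  yield 2
  yield 0
  yield 1
  yield 2
  yield 3
Therefore output = [0, 1, 2, 0, 1, 2, 3].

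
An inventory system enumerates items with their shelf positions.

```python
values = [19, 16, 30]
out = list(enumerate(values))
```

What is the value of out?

Step 1: enumerate pairs each element with its index:
  (0, 19)
  (1, 16)
  (2, 30)
Therefore out = [(0, 19), (1, 16), (2, 30)].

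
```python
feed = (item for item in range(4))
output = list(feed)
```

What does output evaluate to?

Step 1: Generator expression iterates range(4): [0, 1, 2, 3].
Step 2: list() collects all values.
Therefore output = [0, 1, 2, 3].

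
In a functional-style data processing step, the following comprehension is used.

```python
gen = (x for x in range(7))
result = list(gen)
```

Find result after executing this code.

Step 1: Generator expression iterates range(7): [0, 1, 2, 3, 4, 5, 6].
Step 2: list() collects all values.
Therefore result = [0, 1, 2, 3, 4, 5, 6].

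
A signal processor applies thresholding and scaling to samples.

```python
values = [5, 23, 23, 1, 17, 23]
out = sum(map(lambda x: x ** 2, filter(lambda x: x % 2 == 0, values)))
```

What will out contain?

Step 1: Filter even numbers from [5, 23, 23, 1, 17, 23]: []
Step 2: Square each: []
Step 3: Sum = 0.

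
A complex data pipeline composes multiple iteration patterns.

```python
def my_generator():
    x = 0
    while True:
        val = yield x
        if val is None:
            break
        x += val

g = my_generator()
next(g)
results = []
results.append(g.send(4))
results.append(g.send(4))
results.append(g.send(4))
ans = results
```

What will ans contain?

Step 1: next(g) -> yield 0.
Step 2: send(4) -> x = 4, yield 4.
Step 3: send(4) -> x = 8, yield 8.
Step 4: send(4) -> x = 12, yield 12.
Therefore ans = [4, 8, 12].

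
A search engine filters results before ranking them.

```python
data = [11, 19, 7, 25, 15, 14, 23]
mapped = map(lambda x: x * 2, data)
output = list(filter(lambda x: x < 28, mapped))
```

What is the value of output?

Step 1: Map x * 2:
  11 -> 22
  19 -> 38
  7 -> 14
  25 -> 50
  15 -> 30
  14 -> 28
  23 -> 46
Step 2: Filter for < 28:
  22: kept
  38: removed
  14: kept
  50: removed
  30: removed
  28: removed
  46: removed
Therefore output = [22, 14].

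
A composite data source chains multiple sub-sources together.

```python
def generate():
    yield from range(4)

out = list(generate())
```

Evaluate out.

Step 1: yield from delegates to the iterable, yielding each element.
Step 2: Collected values: [0, 1, 2, 3].
Therefore out = [0, 1, 2, 3].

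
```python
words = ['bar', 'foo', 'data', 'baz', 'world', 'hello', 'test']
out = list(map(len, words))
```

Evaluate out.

Step 1: Map len() to each word:
  'bar' -> 3
  'foo' -> 3
  'data' -> 4
  'baz' -> 3
  'world' -> 5
  'hello' -> 5
  'test' -> 4
Therefore out = [3, 3, 4, 3, 5, 5, 4].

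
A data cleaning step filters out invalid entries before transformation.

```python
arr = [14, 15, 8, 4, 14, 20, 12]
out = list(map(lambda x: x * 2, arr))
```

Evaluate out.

Step 1: Apply lambda x: x * 2 to each element:
  14 -> 28
  15 -> 30
  8 -> 16
  4 -> 8
  14 -> 28
  20 -> 40
  12 -> 24
Therefore out = [28, 30, 16, 8, 28, 40, 24].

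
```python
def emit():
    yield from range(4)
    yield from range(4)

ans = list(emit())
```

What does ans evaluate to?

Step 1: Trace yields in order:
  yield 0
  yield 1
  yield 2
  yield 3
  yield 0
  yield 1
  yield 2
  yield 3
Therefore ans = [0, 1, 2, 3, 0, 1, 2, 3].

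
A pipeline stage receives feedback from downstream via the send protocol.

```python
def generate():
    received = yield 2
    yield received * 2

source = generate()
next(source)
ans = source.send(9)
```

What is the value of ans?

Step 1: next(source) advances to first yield, producing 2.
Step 2: send(9) resumes, received = 9.
Step 3: yield received * 2 = 9 * 2 = 18.
Therefore ans = 18.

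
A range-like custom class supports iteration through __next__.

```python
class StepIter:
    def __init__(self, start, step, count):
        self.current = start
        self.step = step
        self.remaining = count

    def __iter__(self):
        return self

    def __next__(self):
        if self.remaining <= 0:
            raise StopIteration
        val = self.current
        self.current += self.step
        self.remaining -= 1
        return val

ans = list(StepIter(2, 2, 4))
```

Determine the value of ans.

Step 1: StepIter starts at 2, increments by 2, for 4 steps:
  Yield 2, then current += 2
  Yield 4, then current += 2
  Yield 6, then current += 2
  Yield 8, then current += 2
Therefore ans = [2, 4, 6, 8].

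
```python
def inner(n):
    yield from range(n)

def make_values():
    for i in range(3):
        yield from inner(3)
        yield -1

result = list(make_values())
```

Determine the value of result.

Step 1: For each i in range(3):
  i=0: yield from inner(3) -> [0, 1, 2], then yield -1
  i=1: yield from inner(3) -> [0, 1, 2], then yield -1
  i=2: yield from inner(3) -> [0, 1, 2], then yield -1
Therefore result = [0, 1, 2, -1, 0, 1, 2, -1, 0, 1, 2, -1].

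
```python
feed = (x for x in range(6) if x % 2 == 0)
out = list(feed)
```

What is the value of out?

Step 1: Filter range(6) keeping only even values:
  x=0: even, included
  x=1: odd, excluded
  x=2: even, included
  x=3: odd, excluded
  x=4: even, included
  x=5: odd, excluded
Therefore out = [0, 2, 4].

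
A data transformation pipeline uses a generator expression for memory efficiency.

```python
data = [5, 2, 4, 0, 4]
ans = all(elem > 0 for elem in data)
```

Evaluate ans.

Step 1: Check elem > 0 for each element in [5, 2, 4, 0, 4]:
  5 > 0: True
  2 > 0: True
  4 > 0: True
  0 > 0: False
  4 > 0: True
Step 2: all() returns False.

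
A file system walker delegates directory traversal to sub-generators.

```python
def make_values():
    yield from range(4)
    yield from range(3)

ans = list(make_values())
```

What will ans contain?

Step 1: Trace yields in order:
  yield 0
  yield 1
  yield 2
  yield 3
  yield 0
  yield 1
  yield 2
Therefore ans = [0, 1, 2, 3, 0, 1, 2].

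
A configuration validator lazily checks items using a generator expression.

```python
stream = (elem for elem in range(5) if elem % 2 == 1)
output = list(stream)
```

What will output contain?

Step 1: Filter range(5) keeping only odd values:
  elem=0: even, excluded
  elem=1: odd, included
  elem=2: even, excluded
  elem=3: odd, included
  elem=4: even, excluded
Therefore output = [1, 3].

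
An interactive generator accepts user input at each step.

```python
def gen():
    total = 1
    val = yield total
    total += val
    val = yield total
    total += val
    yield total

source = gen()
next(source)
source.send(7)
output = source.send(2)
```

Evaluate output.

Step 1: next() -> yield total=1.
Step 2: send(7) -> val=7, total = 1+7 = 8, yield 8.
Step 3: send(2) -> val=2, total = 8+2 = 10, yield 10.
Therefore output = 10.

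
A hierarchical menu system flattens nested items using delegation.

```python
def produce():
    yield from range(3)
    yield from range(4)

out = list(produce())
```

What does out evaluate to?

Step 1: Trace yields in order:
  yield 0
  yield 1
  yield 2
  yield 0
  yield 1
  yield 2
  yield 3
Therefore out = [0, 1, 2, 0, 1, 2, 3].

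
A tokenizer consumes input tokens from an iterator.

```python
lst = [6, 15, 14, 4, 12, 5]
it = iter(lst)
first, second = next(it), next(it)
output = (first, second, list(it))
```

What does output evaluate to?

Step 1: Create iterator over [6, 15, 14, 4, 12, 5].
Step 2: first = 6, second = 15.
Step 3: Remaining elements: [14, 4, 12, 5].
Therefore output = (6, 15, [14, 4, 12, 5]).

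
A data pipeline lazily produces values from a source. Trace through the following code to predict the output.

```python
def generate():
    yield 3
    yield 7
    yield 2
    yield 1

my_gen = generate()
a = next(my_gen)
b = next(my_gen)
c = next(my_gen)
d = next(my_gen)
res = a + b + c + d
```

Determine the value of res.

Step 1: Create generator and consume all values:
  a = next(my_gen) = 3
  b = next(my_gen) = 7
  c = next(my_gen) = 2
  d = next(my_gen) = 1
Step 2: res = 3 + 7 + 2 + 1 = 13.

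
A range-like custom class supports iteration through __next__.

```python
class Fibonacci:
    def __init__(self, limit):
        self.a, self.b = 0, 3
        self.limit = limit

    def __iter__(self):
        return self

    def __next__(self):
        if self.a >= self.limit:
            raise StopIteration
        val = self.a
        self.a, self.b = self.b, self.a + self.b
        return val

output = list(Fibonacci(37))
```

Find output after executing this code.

Step 1: Fibonacci-like sequence (a=0, b=3) until >= 37:
  Yield 0, then a,b = 3,3
  Yield 3, then a,b = 3,6
  Yield 3, then a,b = 6,9
  Yield 6, then a,b = 9,15
  Yield 9, then a,b = 15,24
  Yield 15, then a,b = 24,39
  Yield 24, then a,b = 39,63
Step 2: 39 >= 37, stop.
Therefore output = [0, 3, 3, 6, 9, 15, 24].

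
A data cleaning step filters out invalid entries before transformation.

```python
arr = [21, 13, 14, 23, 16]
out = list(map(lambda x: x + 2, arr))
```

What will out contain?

Step 1: Apply lambda x: x + 2 to each element:
  21 -> 23
  13 -> 15
  14 -> 16
  23 -> 25
  16 -> 18
Therefore out = [23, 15, 16, 25, 18].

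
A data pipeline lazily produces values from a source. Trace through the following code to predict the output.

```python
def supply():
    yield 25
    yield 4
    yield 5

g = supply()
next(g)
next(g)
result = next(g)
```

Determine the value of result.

Step 1: supply() creates a generator.
Step 2: next(g) yields 25 (consumed and discarded).
Step 3: next(g) yields 4 (consumed and discarded).
Step 4: next(g) yields 5, assigned to result.
Therefore result = 5.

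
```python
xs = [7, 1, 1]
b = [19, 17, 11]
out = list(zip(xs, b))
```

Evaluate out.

Step 1: zip pairs elements at same index:
  Index 0: (7, 19)
  Index 1: (1, 17)
  Index 2: (1, 11)
Therefore out = [(7, 19), (1, 17), (1, 11)].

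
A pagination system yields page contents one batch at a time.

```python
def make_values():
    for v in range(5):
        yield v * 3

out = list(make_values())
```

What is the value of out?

Step 1: For each v in range(5), yield v * 3:
  v=0: yield 0 * 3 = 0
  v=1: yield 1 * 3 = 3
  v=2: yield 2 * 3 = 6
  v=3: yield 3 * 3 = 9
  v=4: yield 4 * 3 = 12
Therefore out = [0, 3, 6, 9, 12].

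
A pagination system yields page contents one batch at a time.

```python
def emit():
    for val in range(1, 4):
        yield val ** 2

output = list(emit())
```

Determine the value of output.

Step 1: For each val in range(1, 4), yield val**2:
  val=1: yield 1**2 = 1
  val=2: yield 2**2 = 4
  val=3: yield 3**2 = 9
Therefore output = [1, 4, 9].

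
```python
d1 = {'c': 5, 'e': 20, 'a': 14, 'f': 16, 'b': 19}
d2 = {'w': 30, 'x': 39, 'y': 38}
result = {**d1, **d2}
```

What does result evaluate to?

Step 1: Merge d1 and d2 (d2 values override on key conflicts).
Step 2: d1 has keys ['c', 'e', 'a', 'f', 'b'], d2 has keys ['w', 'x', 'y'].
Therefore result = {'c': 5, 'e': 20, 'a': 14, 'f': 16, 'b': 19, 'w': 30, 'x': 39, 'y': 38}.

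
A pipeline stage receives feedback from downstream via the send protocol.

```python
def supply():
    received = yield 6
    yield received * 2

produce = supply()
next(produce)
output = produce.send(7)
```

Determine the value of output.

Step 1: next(produce) advances to first yield, producing 6.
Step 2: send(7) resumes, received = 7.
Step 3: yield received * 2 = 7 * 2 = 14.
Therefore output = 14.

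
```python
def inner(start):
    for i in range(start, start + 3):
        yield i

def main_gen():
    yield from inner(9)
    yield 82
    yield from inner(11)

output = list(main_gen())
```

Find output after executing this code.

Step 1: main_gen() delegates to inner(9):
  yield 9
  yield 10
  yield 11
Step 2: yield 82
Step 3: Delegates to inner(11):
  yield 11
  yield 12
  yield 13
Therefore output = [9, 10, 11, 82, 11, 12, 13].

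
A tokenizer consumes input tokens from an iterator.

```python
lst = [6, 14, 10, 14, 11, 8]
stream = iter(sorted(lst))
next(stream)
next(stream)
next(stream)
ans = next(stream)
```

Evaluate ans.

Step 1: sorted([6, 14, 10, 14, 11, 8]) = [6, 8, 10, 11, 14, 14].
Step 2: Create iterator and skip 3 elements.
Step 3: next() returns 11.
Therefore ans = 11.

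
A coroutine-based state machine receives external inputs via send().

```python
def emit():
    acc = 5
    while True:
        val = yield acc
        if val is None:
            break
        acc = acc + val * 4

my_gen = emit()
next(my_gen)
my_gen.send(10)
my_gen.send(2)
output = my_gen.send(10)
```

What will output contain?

Step 1: next() -> yield acc=5.
Step 2: send(10) -> val=10, acc = 5 + 10*4 = 45, yield 45.
Step 3: send(2) -> val=2, acc = 45 + 2*4 = 53, yield 53.
Step 4: send(10) -> val=10, acc = 53 + 10*4 = 93, yield 93.
Therefore output = 93.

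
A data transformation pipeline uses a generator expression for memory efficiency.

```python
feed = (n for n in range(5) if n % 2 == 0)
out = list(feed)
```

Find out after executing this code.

Step 1: Filter range(5) keeping only even values:
  n=0: even, included
  n=1: odd, excluded
  n=2: even, included
  n=3: odd, excluded
  n=4: even, included
Therefore out = [0, 2, 4].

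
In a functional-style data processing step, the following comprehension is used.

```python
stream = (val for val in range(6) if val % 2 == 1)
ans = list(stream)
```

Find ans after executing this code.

Step 1: Filter range(6) keeping only odd values:
  val=0: even, excluded
  val=1: odd, included
  val=2: even, excluded
  val=3: odd, included
  val=4: even, excluded
  val=5: odd, included
Therefore ans = [1, 3, 5].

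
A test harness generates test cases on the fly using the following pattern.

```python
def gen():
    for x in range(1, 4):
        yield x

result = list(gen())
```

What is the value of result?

Step 1: The generator yields each value from range(1, 4).
Step 2: list() consumes all yields: [1, 2, 3].
Therefore result = [1, 2, 3].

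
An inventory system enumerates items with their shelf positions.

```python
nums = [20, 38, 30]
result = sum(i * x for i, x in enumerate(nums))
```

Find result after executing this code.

Step 1: Compute i * x for each (i, x) in enumerate([20, 38, 30]):
  i=0, x=20: 0*20 = 0
  i=1, x=38: 1*38 = 38
  i=2, x=30: 2*30 = 60
Step 2: sum = 0 + 38 + 60 = 98.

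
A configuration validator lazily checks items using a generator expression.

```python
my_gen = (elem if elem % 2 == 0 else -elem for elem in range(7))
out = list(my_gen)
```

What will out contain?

Step 1: For each elem in range(7), yield elem if even, else -elem:
  elem=0: even, yield 0
  elem=1: odd, yield -1
  elem=2: even, yield 2
  elem=3: odd, yield -3
  elem=4: even, yield 4
  elem=5: odd, yield -5
  elem=6: even, yield 6
Therefore out = [0, -1, 2, -3, 4, -5, 6].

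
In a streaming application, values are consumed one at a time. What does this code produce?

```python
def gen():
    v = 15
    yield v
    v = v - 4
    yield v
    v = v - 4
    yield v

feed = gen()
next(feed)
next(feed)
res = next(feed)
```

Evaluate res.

Step 1: Trace through generator execution:
  Yield 1: v starts at 15, yield 15
  Yield 2: v = 15 - 4 = 11, yield 11
  Yield 3: v = 11 - 4 = 7, yield 7
Step 2: First next() gets 15, second next() gets the second value, third next() yields 7.
Therefore res = 7.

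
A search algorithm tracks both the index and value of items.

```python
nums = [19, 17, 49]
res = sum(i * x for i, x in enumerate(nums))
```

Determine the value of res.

Step 1: Compute i * x for each (i, x) in enumerate([19, 17, 49]):
  i=0, x=19: 0*19 = 0
  i=1, x=17: 1*17 = 17
  i=2, x=49: 2*49 = 98
Step 2: sum = 0 + 17 + 98 = 115.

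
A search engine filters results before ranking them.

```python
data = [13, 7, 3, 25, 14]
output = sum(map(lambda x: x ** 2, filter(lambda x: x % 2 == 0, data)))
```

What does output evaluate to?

Step 1: Filter even numbers from [13, 7, 3, 25, 14]: [14]
Step 2: Square each: [196]
Step 3: Sum = 196.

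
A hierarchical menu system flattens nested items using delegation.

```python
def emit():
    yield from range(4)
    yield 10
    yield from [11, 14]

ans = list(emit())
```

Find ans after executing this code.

Step 1: Trace yields in order:
  yield 0
  yield 1
  yield 2
  yield 3
  yield 10
  yield 11
  yield 14
Therefore ans = [0, 1, 2, 3, 10, 11, 14].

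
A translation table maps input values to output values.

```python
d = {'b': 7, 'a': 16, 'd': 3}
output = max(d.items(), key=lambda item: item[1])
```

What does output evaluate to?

Step 1: Find item with maximum value:
  ('b', 7)
  ('a', 16)
  ('d', 3)
Step 2: Maximum value is 16 at key 'a'.
Therefore output = ('a', 16).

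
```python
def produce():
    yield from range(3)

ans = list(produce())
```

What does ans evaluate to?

Step 1: yield from delegates to the iterable, yielding each element.
Step 2: Collected values: [0, 1, 2].
Therefore ans = [0, 1, 2].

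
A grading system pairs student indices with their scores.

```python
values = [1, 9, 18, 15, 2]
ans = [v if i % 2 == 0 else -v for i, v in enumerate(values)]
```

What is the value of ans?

Step 1: For each (i, v), keep v if i is even, negate if odd:
  i=0 (even): keep 1
  i=1 (odd): negate to -9
  i=2 (even): keep 18
  i=3 (odd): negate to -15
  i=4 (even): keep 2
Therefore ans = [1, -9, 18, -15, 2].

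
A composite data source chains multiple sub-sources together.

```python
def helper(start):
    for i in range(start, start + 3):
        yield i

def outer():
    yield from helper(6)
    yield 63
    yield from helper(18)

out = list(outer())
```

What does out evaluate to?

Step 1: outer() delegates to helper(6):
  yield 6
  yield 7
  yield 8
Step 2: yield 63
Step 3: Delegates to helper(18):
  yield 18
  yield 19
  yield 20
Therefore out = [6, 7, 8, 63, 18, 19, 20].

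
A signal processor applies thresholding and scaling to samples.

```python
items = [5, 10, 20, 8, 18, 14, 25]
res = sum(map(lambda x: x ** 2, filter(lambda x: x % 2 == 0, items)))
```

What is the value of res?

Step 1: Filter even numbers from [5, 10, 20, 8, 18, 14, 25]: [10, 20, 8, 18, 14]
Step 2: Square each: [100, 400, 64, 324, 196]
Step 3: Sum = 1084.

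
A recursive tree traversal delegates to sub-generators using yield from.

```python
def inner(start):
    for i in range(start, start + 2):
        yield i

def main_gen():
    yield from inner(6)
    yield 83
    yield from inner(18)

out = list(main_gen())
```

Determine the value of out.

Step 1: main_gen() delegates to inner(6):
  yield 6
  yield 7
Step 2: yield 83
Step 3: Delegates to inner(18):
  yield 18
  yield 19
Therefore out = [6, 7, 83, 18, 19].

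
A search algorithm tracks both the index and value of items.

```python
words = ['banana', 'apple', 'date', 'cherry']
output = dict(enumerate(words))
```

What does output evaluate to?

Step 1: enumerate pairs indices with words:
  0 -> 'banana'
  1 -> 'apple'
  2 -> 'date'
  3 -> 'cherry'
Therefore output = {0: 'banana', 1: 'apple', 2: 'date', 3: 'cherry'}.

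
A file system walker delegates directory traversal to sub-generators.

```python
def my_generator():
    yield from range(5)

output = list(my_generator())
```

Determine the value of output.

Step 1: yield from delegates to the iterable, yielding each element.
Step 2: Collected values: [0, 1, 2, 3, 4].
Therefore output = [0, 1, 2, 3, 4].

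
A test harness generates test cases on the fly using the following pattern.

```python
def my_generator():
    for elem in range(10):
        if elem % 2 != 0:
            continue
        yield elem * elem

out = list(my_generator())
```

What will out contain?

Step 1: Only yield elem**2 when elem is divisible by 2:
  elem=0: 0 % 2 == 0, yield 0**2 = 0
  elem=2: 2 % 2 == 0, yield 2**2 = 4
  elem=4: 4 % 2 == 0, yield 4**2 = 16
  elem=6: 6 % 2 == 0, yield 6**2 = 36
  elem=8: 8 % 2 == 0, yield 8**2 = 64
Therefore out = [0, 4, 16, 36, 64].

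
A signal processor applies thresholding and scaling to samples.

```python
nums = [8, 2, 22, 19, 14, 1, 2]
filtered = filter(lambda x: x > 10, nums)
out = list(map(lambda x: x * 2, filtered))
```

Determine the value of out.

Step 1: Filter nums for elements > 10:
  8: removed
  2: removed
  22: kept
  19: kept
  14: kept
  1: removed
  2: removed
Step 2: Map x * 2 on filtered [22, 19, 14]:
  22 -> 44
  19 -> 38
  14 -> 28
Therefore out = [44, 38, 28].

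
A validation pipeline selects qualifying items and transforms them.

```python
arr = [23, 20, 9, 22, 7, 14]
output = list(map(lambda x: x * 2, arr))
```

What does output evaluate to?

Step 1: Apply lambda x: x * 2 to each element:
  23 -> 46
  20 -> 40
  9 -> 18
  22 -> 44
  7 -> 14
  14 -> 28
Therefore output = [46, 40, 18, 44, 14, 28].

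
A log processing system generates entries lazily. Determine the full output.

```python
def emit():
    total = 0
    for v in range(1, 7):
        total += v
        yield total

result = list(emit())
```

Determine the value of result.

Step 1: Generator accumulates running sum:
  v=1: total = 1, yield 1
  v=2: total = 3, yield 3
  v=3: total = 6, yield 6
  v=4: total = 10, yield 10
  v=5: total = 15, yield 15
  v=6: total = 21, yield 21
Therefore result = [1, 3, 6, 10, 15, 21].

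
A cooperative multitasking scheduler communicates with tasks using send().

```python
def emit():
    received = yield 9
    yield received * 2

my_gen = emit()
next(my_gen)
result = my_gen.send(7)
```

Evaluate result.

Step 1: next(my_gen) advances to first yield, producing 9.
Step 2: send(7) resumes, received = 7.
Step 3: yield received * 2 = 7 * 2 = 14.
Therefore result = 14.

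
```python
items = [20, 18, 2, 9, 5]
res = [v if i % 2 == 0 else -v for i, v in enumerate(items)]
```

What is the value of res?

Step 1: For each (i, v), keep v if i is even, negate if odd:
  i=0 (even): keep 20
  i=1 (odd): negate to -18
  i=2 (even): keep 2
  i=3 (odd): negate to -9
  i=4 (even): keep 5
Therefore res = [20, -18, 2, -9, 5].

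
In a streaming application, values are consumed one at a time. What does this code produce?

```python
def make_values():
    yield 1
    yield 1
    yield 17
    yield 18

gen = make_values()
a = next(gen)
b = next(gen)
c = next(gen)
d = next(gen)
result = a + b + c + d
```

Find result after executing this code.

Step 1: Create generator and consume all values:
  a = next(gen) = 1
  b = next(gen) = 1
  c = next(gen) = 17
  d = next(gen) = 18
Step 2: result = 1 + 1 + 17 + 18 = 37.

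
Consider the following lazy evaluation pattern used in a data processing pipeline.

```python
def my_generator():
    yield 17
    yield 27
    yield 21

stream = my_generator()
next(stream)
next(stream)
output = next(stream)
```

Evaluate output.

Step 1: my_generator() creates a generator.
Step 2: next(stream) yields 17 (consumed and discarded).
Step 3: next(stream) yields 27 (consumed and discarded).
Step 4: next(stream) yields 21, assigned to output.
Therefore output = 21.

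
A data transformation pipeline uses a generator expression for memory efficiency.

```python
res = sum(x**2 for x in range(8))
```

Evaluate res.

Step 1: Compute x**2 for each x in range(8):
  x=0: 0**2 = 0
  x=1: 1**2 = 1
  x=2: 2**2 = 4
  x=3: 3**2 = 9
  x=4: 4**2 = 16
  x=5: 5**2 = 25
  x=6: 6**2 = 36
  x=7: 7**2 = 49
Step 2: sum = 0 + 1 + 4 + 9 + 16 + 25 + 36 + 49 = 140.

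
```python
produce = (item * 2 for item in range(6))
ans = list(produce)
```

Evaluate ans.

Step 1: For each item in range(6), compute item*2:
  item=0: 0*2 = 0
  item=1: 1*2 = 2
  item=2: 2*2 = 4
  item=3: 3*2 = 6
  item=4: 4*2 = 8
  item=5: 5*2 = 10
Therefore ans = [0, 2, 4, 6, 8, 10].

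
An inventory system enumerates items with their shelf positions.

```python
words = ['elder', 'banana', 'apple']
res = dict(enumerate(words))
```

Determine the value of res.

Step 1: enumerate pairs indices with words:
  0 -> 'elder'
  1 -> 'banana'
  2 -> 'apple'
Therefore res = {0: 'elder', 1: 'banana', 2: 'apple'}.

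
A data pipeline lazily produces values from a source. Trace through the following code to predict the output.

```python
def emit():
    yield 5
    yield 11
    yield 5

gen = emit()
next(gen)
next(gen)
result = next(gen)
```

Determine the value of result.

Step 1: emit() creates a generator.
Step 2: next(gen) yields 5 (consumed and discarded).
Step 3: next(gen) yields 11 (consumed and discarded).
Step 4: next(gen) yields 5, assigned to result.
Therefore result = 5.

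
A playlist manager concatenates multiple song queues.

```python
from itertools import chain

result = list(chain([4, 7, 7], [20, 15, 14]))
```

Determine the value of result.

Step 1: chain() concatenates iterables: [4, 7, 7] + [20, 15, 14].
Therefore result = [4, 7, 7, 20, 15, 14].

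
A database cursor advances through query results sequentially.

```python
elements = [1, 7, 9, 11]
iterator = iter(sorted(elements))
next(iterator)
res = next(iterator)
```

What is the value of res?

Step 1: sorted([1, 7, 9, 11]) = [1, 7, 9, 11].
Step 2: Create iterator and skip 1 elements.
Step 3: next() returns 7.
Therefore res = 7.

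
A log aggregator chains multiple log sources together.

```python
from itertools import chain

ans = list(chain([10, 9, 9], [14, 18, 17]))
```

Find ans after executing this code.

Step 1: chain() concatenates iterables: [10, 9, 9] + [14, 18, 17].
Therefore ans = [10, 9, 9, 14, 18, 17].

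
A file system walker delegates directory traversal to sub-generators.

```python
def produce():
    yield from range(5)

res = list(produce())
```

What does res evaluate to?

Step 1: yield from delegates to the iterable, yielding each element.
Step 2: Collected values: [0, 1, 2, 3, 4].
Therefore res = [0, 1, 2, 3, 4].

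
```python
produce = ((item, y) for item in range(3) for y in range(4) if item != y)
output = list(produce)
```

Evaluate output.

Step 1: Nested generator over range(3) x range(4) where item != y:
  (0, 0): excluded (item == y)
  (0, 1): included
  (0, 2): included
  (0, 3): included
  (1, 0): included
  (1, 1): excluded (item == y)
  (1, 2): included
  (1, 3): included
  (2, 0): included
  (2, 1): included
  (2, 2): excluded (item == y)
  (2, 3): included
Therefore output = [(0, 1), (0, 2), (0, 3), (1, 0), (1, 2), (1, 3), (2, 0), (2, 1), (2, 3)].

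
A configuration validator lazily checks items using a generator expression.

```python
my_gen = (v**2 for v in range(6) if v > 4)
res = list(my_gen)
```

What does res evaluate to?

Step 1: For range(6), keep v > 4, then square:
  v=0: 0 <= 4, excluded
  v=1: 1 <= 4, excluded
  v=2: 2 <= 4, excluded
  v=3: 3 <= 4, excluded
  v=4: 4 <= 4, excluded
  v=5: 5 > 4, yield 5**2 = 25
Therefore res = [25].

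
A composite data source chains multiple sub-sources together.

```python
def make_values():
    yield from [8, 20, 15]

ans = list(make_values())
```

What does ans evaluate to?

Step 1: yield from delegates to the iterable, yielding each element.
Step 2: Collected values: [8, 20, 15].
Therefore ans = [8, 20, 15].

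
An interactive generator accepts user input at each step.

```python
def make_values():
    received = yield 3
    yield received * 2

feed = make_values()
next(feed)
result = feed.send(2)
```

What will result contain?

Step 1: next(feed) advances to first yield, producing 3.
Step 2: send(2) resumes, received = 2.
Step 3: yield received * 2 = 2 * 2 = 4.
Therefore result = 4.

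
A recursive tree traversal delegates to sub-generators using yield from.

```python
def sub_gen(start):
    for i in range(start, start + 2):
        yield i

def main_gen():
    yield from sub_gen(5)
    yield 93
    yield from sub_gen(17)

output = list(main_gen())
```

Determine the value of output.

Step 1: main_gen() delegates to sub_gen(5):
  yield 5
  yield 6
Step 2: yield 93
Step 3: Delegates to sub_gen(17):
  yield 17
  yield 18
Therefore output = [5, 6, 93, 17, 18].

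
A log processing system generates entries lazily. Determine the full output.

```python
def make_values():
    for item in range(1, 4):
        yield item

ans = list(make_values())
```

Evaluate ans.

Step 1: The generator yields each value from range(1, 4).
Step 2: list() consumes all yields: [1, 2, 3].
Therefore ans = [1, 2, 3].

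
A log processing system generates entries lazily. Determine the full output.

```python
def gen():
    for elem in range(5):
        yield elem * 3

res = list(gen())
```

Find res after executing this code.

Step 1: For each elem in range(5), yield elem * 3:
  elem=0: yield 0 * 3 = 0
  elem=1: yield 1 * 3 = 3
  elem=2: yield 2 * 3 = 6
  elem=3: yield 3 * 3 = 9
  elem=4: yield 4 * 3 = 12
Therefore res = [0, 3, 6, 9, 12].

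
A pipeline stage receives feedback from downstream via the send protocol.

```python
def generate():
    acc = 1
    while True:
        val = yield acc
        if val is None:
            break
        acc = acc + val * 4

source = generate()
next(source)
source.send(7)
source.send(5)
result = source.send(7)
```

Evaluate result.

Step 1: next() -> yield acc=1.
Step 2: send(7) -> val=7, acc = 1 + 7*4 = 29, yield 29.
Step 3: send(5) -> val=5, acc = 29 + 5*4 = 49, yield 49.
Step 4: send(7) -> val=7, acc = 49 + 7*4 = 77, yield 77.
Therefore result = 77.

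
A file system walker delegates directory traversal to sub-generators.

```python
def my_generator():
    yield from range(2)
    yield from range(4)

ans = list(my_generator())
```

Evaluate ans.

Step 1: Trace yields in order:
  yield 0
  yield 1
  yield 0
  yield 1
  yield 2
  yield 3
Therefore ans = [0, 1, 0, 1, 2, 3].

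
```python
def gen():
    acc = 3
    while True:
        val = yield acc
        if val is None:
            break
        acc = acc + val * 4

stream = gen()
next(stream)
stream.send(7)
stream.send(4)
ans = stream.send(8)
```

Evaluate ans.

Step 1: next() -> yield acc=3.
Step 2: send(7) -> val=7, acc = 3 + 7*4 = 31, yield 31.
Step 3: send(4) -> val=4, acc = 31 + 4*4 = 47, yield 47.
Step 4: send(8) -> val=8, acc = 47 + 8*4 = 79, yield 79.
Therefore ans = 79.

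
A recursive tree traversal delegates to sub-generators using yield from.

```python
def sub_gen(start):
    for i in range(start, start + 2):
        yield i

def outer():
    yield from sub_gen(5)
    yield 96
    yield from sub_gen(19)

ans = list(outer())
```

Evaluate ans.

Step 1: outer() delegates to sub_gen(5):
  yield 5
  yield 6
Step 2: yield 96
Step 3: Delegates to sub_gen(19):
  yield 19
  yield 20
Therefore ans = [5, 6, 96, 19, 20].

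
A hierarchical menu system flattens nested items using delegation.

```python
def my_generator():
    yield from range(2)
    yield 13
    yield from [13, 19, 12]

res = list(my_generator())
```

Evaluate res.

Step 1: Trace yields in order:
  yield 0
  yield 1
  yield 13
  yield 13
  yield 19
  yield 12
Therefore res = [0, 1, 13, 13, 19, 12].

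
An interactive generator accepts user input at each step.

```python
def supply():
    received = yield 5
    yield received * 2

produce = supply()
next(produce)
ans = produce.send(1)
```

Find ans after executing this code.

Step 1: next(produce) advances to first yield, producing 5.
Step 2: send(1) resumes, received = 1.
Step 3: yield received * 2 = 1 * 2 = 2.
Therefore ans = 2.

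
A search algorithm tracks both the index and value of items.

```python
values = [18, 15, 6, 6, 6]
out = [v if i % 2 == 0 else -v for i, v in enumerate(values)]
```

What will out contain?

Step 1: For each (i, v), keep v if i is even, negate if odd:
  i=0 (even): keep 18
  i=1 (odd): negate to -15
  i=2 (even): keep 6
  i=3 (odd): negate to -6
  i=4 (even): keep 6
Therefore out = [18, -15, 6, -6, 6].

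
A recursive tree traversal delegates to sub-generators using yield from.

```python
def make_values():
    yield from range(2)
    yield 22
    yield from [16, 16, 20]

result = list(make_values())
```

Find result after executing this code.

Step 1: Trace yields in order:
  yield 0
  yield 1
  yield 22
  yield 16
  yield 16
  yield 20
Therefore result = [0, 1, 22, 16, 16, 20].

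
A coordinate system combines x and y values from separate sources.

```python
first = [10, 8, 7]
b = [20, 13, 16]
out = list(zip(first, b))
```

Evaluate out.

Step 1: zip pairs elements at same index:
  Index 0: (10, 20)
  Index 1: (8, 13)
  Index 2: (7, 16)
Therefore out = [(10, 20), (8, 13), (7, 16)].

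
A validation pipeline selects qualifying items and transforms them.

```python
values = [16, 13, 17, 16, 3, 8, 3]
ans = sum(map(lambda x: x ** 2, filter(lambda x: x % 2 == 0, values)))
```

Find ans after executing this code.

Step 1: Filter even numbers from [16, 13, 17, 16, 3, 8, 3]: [16, 16, 8]
Step 2: Square each: [256, 256, 64]
Step 3: Sum = 576.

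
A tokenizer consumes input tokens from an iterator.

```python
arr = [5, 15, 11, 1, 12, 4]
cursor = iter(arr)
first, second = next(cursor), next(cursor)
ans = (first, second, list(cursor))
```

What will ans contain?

Step 1: Create iterator over [5, 15, 11, 1, 12, 4].
Step 2: first = 5, second = 15.
Step 3: Remaining elements: [11, 1, 12, 4].
Therefore ans = (5, 15, [11, 1, 12, 4]).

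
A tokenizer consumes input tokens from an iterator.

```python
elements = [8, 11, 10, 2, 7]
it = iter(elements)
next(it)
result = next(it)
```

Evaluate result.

Step 1: Create iterator over [8, 11, 10, 2, 7].
Step 2: next() consumes 8.
Step 3: next() returns 11.
Therefore result = 11.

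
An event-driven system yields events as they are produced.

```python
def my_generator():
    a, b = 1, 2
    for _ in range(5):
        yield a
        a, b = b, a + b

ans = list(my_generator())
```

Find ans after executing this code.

Step 1: Fibonacci-like sequence starting with a=1, b=2:
  Iteration 1: yield a=1, then a,b = 2,3
  Iteration 2: yield a=2, then a,b = 3,5
  Iteration 3: yield a=3, then a,b = 5,8
  Iteration 4: yield a=5, then a,b = 8,13
  Iteration 5: yield a=8, then a,b = 13,21
Therefore ans = [1, 2, 3, 5, 8].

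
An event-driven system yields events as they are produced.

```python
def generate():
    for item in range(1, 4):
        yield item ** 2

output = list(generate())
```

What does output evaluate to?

Step 1: For each item in range(1, 4), yield item**2:
  item=1: yield 1**2 = 1
  item=2: yield 2**2 = 4
  item=3: yield 3**2 = 9
Therefore output = [1, 4, 9].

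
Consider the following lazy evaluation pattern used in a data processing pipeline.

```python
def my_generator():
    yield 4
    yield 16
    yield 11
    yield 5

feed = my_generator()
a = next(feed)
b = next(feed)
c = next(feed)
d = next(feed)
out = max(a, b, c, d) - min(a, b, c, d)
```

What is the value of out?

Step 1: Create generator and consume all values:
  a = next(feed) = 4
  b = next(feed) = 16
  c = next(feed) = 11
  d = next(feed) = 5
Step 2: max = 16, min = 4, out = 16 - 4 = 12.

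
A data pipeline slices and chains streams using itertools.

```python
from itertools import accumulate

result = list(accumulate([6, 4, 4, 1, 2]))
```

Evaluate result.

Step 1: accumulate computes running sums:
  + 6 = 6
  + 4 = 10
  + 4 = 14
  + 1 = 15
  + 2 = 17
Therefore result = [6, 10, 14, 15, 17].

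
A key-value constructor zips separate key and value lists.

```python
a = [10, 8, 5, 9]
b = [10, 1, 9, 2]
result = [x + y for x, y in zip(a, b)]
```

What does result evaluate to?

Step 1: Add corresponding elements:
  10 + 10 = 20
  8 + 1 = 9
  5 + 9 = 14
  9 + 2 = 11
Therefore result = [20, 9, 14, 11].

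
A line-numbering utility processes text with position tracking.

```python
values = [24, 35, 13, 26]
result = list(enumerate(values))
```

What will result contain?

Step 1: enumerate pairs each element with its index:
  (0, 24)
  (1, 35)
  (2, 13)
  (3, 26)
Therefore result = [(0, 24), (1, 35), (2, 13), (3, 26)].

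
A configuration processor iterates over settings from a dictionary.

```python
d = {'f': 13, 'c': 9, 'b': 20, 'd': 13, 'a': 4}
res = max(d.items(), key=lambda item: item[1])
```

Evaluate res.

Step 1: Find item with maximum value:
  ('f', 13)
  ('c', 9)
  ('b', 20)
  ('d', 13)
  ('a', 4)
Step 2: Maximum value is 20 at key 'b'.
Therefore res = ('b', 20).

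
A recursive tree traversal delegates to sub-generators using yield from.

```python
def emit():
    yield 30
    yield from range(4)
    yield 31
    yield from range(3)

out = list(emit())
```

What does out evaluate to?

Step 1: Trace yields in order:
  yield 30
  yield 0
  yield 1
  yield 2
  yield 3
  yield 31
  yield 0
  yield 1
  yield 2
Therefore out = [30, 0, 1, 2, 3, 31, 0, 1, 2].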